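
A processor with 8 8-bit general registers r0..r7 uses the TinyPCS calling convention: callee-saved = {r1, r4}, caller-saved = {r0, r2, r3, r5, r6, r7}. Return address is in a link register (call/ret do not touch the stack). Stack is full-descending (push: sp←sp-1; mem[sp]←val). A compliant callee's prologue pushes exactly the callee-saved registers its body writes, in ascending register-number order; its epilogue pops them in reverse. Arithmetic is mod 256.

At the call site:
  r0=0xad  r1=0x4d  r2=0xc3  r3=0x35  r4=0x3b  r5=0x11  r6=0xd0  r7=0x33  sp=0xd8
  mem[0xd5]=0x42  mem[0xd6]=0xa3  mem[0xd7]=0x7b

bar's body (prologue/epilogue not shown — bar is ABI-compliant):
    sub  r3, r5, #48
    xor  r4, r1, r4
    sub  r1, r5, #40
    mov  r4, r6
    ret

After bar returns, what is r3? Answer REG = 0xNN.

REG = 0xe1

prologue: push r1 → mem[0xd7]=0x4d, sp=0xd7
prologue: push r4 → mem[0xd6]=0x3b, sp=0xd6
body[0] sub  r3, r5, #48 → r3=0xe1
body[1] xor  r4, r1, r4 → r4=0x76
body[2] sub  r1, r5, #40 → r1=0xe9
body[3] mov  r4, r6 → r4=0xd0
epilogue: pop r4=0x3b, sp=0xd7
epilogue: pop r1=0x4d, sp=0xd8
r3 is caller-saved → body value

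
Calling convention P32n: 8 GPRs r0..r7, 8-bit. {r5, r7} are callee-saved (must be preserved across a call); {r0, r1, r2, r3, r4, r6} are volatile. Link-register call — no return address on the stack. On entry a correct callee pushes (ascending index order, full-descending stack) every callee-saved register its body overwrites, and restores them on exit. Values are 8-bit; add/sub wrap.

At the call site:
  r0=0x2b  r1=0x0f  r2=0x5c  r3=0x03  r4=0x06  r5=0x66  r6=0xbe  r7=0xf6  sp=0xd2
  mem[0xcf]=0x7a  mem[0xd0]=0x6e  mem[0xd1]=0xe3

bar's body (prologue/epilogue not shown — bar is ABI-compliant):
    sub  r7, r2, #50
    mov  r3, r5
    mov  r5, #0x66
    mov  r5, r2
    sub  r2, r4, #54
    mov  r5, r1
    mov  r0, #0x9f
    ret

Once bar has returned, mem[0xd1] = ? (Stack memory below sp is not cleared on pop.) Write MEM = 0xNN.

MEM = 0x66

prologue: push r5 → mem[0xd1]=0x66, sp=0xd1
prologue: push r7 → mem[0xd0]=0xf6, sp=0xd0
body[0] sub  r7, r2, #50 → r7=0x2a
body[1] mov  r3, r5 → r3=0x66
body[2] mov  r5, #0x66 → r5=0x66
body[3] mov  r5, r2 → r5=0x5c
body[4] sub  r2, r4, #54 → r2=0xd0
body[5] mov  r5, r1 → r5=0x0f
body[6] mov  r0, #0x9f → r0=0x9f
epilogue: pop r7=0xf6, sp=0xd1
epilogue: pop r5=0x66, sp=0xd2
prologue pushed ['r5', 'r7'] at ['0xd1', '0xd0']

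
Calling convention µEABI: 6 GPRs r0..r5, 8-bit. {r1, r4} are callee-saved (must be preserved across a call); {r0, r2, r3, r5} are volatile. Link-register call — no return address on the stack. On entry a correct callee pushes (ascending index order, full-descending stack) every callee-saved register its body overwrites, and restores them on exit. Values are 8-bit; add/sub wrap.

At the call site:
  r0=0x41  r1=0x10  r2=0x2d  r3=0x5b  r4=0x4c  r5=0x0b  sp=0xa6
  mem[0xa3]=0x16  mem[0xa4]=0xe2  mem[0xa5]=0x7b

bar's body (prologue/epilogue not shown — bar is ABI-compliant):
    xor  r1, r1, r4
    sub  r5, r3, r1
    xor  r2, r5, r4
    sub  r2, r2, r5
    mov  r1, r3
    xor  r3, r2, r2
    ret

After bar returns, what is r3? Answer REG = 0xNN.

prologue: push r1 -> mem[0xa5]=0x10, sp=0xa5
body[0] xor  r1, r1, r4 -> r1=0x5c
body[1] sub  r5, r3, r1 -> r5=0xff
body[2] xor  r2, r5, r4 -> r2=0xb3
body[3] sub  r2, r2, r5 -> r2=0xb4
body[4] mov  r1, r3 -> r1=0x5b
body[5] xor  r3, r2, r2 -> r3=0x00
epilogue: pop r1=0x10, sp=0xa6
r3 is caller-saved -> body value

REG = 0x00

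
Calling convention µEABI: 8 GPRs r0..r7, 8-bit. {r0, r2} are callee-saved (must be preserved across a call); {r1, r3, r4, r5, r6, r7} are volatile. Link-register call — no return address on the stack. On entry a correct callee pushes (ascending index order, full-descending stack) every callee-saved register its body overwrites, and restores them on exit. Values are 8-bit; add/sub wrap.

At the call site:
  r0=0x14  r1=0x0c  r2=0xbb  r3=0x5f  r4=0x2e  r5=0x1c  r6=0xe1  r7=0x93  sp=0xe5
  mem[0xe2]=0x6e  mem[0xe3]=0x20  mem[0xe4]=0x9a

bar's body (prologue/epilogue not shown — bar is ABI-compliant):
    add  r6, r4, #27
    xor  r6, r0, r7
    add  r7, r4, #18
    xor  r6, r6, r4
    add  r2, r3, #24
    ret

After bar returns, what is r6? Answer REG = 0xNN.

prologue: push r2 → mem[0xe4]=0xbb, sp=0xe4
body[0] add  r6, r4, #27 → r6=0x49
body[1] xor  r6, r0, r7 → r6=0x87
body[2] add  r7, r4, #18 → r7=0x40
body[3] xor  r6, r6, r4 → r6=0xa9
body[4] add  r2, r3, #24 → r2=0x77
epilogue: pop r2=0xbb, sp=0xe5
r6 is caller-saved → body value

REG = 0xa9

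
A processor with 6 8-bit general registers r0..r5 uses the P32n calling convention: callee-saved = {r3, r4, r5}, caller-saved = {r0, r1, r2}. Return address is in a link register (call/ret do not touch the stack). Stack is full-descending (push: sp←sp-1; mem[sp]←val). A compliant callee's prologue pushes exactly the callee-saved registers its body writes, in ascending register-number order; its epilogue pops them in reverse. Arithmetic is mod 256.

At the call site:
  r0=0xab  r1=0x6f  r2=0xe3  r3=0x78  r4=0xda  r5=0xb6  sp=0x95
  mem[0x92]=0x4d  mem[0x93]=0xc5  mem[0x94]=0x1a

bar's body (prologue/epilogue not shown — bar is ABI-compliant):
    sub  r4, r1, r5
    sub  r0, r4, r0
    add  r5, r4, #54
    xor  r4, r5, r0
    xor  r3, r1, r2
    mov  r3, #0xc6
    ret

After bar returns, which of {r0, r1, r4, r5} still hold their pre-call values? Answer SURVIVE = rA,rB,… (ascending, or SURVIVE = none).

SURVIVE = r1,r4,r5

prologue: push r3 → mem[0x94]=0x78, sp=0x94
prologue: push r4 → mem[0x93]=0xda, sp=0x93
prologue: push r5 → mem[0x92]=0xb6, sp=0x92
body[0] sub  r4, r1, r5 → r4=0xb9
body[1] sub  r0, r4, r0 → r0=0x0e
body[2] add  r5, r4, #54 → r5=0xef
body[3] xor  r4, r5, r0 → r4=0xe1
body[4] xor  r3, r1, r2 → r3=0x8c
body[5] mov  r3, #0xc6 → r3=0xc6
epilogue: pop r5=0xb6, sp=0x93
epilogue: pop r4=0xda, sp=0x94
epilogue: pop r3=0x78, sp=0x95
r0: caller-saved, written=True
r1: caller-saved, written=False
r4: callee-saved, written=True
r5: callee-saved, written=True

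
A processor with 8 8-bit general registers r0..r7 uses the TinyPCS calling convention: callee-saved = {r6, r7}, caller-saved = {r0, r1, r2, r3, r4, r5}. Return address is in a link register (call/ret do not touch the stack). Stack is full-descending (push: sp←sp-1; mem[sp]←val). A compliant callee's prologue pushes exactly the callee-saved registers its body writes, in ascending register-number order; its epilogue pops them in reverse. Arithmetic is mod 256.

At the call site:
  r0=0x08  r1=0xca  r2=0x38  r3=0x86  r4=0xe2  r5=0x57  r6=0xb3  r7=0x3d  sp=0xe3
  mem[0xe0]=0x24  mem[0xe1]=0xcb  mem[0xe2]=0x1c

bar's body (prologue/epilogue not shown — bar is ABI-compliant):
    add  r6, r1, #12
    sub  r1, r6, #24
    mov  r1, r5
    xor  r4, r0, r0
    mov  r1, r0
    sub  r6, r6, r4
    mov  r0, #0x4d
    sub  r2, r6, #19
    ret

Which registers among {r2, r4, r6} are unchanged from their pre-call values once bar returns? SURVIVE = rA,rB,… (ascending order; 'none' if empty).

prologue: push r6 → mem[0xe2]=0xb3, sp=0xe2
body[0] add  r6, r1, #12 → r6=0xd6
body[1] sub  r1, r6, #24 → r1=0xbe
body[2] mov  r1, r5 → r1=0x57
body[3] xor  r4, r0, r0 → r4=0x00
body[4] mov  r1, r0 → r1=0x08
body[5] sub  r6, r6, r4 → r6=0xd6
body[6] mov  r0, #0x4d → r0=0x4d
body[7] sub  r2, r6, #19 → r2=0xc3
epilogue: pop r6=0xb3, sp=0xe3
r2: caller-saved, written=True
r4: caller-saved, written=True
r6: callee-saved, written=True

SURVIVE = r6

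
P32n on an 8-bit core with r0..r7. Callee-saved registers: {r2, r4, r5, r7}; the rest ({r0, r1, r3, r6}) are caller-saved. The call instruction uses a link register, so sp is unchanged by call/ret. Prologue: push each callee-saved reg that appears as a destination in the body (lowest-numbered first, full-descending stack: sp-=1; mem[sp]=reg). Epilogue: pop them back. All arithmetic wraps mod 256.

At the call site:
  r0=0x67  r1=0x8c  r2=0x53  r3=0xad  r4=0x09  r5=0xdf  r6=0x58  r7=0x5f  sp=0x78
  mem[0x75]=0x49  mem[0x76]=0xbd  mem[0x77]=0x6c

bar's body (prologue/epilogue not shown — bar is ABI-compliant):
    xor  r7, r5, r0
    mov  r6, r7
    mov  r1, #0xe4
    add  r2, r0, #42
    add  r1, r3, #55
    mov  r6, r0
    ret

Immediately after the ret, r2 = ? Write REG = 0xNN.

REG = 0x53

prologue: push r2 -> mem[0x77]=0x53, sp=0x77
prologue: push r7 -> mem[0x76]=0x5f, sp=0x76
body[0] xor  r7, r5, r0 -> r7=0xb8
body[1] mov  r6, r7 -> r6=0xb8
body[2] mov  r1, #0xe4 -> r1=0xe4
body[3] add  r2, r0, #42 -> r2=0x91
body[4] add  r1, r3, #55 -> r1=0xe4
body[5] mov  r6, r0 -> r6=0x67
epilogue: pop r7=0x5f, sp=0x77
epilogue: pop r2=0x53, sp=0x78
r2 is callee-saved -> restored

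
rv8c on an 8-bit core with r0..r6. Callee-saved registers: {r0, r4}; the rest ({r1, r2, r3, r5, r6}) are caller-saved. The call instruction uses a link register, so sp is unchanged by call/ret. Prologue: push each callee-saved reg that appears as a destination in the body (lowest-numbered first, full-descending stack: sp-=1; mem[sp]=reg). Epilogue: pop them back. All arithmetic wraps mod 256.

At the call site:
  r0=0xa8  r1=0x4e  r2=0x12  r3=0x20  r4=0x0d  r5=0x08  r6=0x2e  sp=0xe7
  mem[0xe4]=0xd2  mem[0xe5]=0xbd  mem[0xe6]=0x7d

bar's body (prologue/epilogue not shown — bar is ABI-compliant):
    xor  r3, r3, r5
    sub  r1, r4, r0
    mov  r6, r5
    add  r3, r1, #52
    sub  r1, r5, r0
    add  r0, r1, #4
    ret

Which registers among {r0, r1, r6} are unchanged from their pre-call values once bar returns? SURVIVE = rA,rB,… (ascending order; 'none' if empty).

prologue: push r0 → mem[0xe6]=0xa8, sp=0xe6
body[0] xor  r3, r3, r5 → r3=0x28
body[1] sub  r1, r4, r0 → r1=0x65
body[2] mov  r6, r5 → r6=0x08
body[3] add  r3, r1, #52 → r3=0x99
body[4] sub  r1, r5, r0 → r1=0x60
body[5] add  r0, r1, #4 → r0=0x64
epilogue: pop r0=0xa8, sp=0xe7
r0: callee-saved, written=True
r1: caller-saved, written=True
r6: caller-saved, written=True

SURVIVE = r0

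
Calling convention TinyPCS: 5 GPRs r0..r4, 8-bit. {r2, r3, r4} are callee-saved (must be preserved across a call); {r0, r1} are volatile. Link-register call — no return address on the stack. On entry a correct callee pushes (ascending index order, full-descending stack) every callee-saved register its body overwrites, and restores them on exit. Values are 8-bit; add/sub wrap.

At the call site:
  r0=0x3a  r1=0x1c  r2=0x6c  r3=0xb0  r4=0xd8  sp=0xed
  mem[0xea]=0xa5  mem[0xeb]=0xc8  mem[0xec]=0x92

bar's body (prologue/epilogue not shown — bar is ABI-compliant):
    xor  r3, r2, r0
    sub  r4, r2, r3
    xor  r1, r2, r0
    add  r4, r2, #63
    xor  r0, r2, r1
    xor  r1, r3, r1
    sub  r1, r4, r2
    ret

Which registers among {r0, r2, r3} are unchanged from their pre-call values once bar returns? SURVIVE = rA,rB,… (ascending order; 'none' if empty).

prologue: push r3 → mem[0xec]=0xb0, sp=0xec
prologue: push r4 → mem[0xeb]=0xd8, sp=0xeb
body[0] xor  r3, r2, r0 → r3=0x56
body[1] sub  r4, r2, r3 → r4=0x16
body[2] xor  r1, r2, r0 → r1=0x56
body[3] add  r4, r2, #63 → r4=0xab
body[4] xor  r0, r2, r1 → r0=0x3a
body[5] xor  r1, r3, r1 → r1=0x00
body[6] sub  r1, r4, r2 → r1=0x3f
epilogue: pop r4=0xd8, sp=0xec
epilogue: pop r3=0xb0, sp=0xed
r0: caller-saved, written=True
r2: callee-saved, written=False
r3: callee-saved, written=True

SURVIVE = r0,r2,r3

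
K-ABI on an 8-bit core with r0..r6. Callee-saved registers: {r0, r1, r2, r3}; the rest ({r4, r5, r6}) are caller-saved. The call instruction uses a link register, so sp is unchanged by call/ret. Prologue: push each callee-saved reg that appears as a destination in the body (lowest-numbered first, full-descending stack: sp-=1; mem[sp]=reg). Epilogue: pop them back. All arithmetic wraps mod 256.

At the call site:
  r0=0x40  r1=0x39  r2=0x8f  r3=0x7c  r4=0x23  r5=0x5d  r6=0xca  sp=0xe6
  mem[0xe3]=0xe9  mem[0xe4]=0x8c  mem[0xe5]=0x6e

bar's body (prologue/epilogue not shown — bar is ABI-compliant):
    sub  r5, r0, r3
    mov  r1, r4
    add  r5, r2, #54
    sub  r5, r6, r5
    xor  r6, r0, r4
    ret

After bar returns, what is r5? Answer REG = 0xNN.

prologue: push r1 → mem[0xe5]=0x39, sp=0xe5
body[0] sub  r5, r0, r3 → r5=0xc4
body[1] mov  r1, r4 → r1=0x23
body[2] add  r5, r2, #54 → r5=0xc5
body[3] sub  r5, r6, r5 → r5=0x05
body[4] xor  r6, r0, r4 → r6=0x63
epilogue: pop r1=0x39, sp=0xe6
r5 is caller-saved → body value

REG = 0x05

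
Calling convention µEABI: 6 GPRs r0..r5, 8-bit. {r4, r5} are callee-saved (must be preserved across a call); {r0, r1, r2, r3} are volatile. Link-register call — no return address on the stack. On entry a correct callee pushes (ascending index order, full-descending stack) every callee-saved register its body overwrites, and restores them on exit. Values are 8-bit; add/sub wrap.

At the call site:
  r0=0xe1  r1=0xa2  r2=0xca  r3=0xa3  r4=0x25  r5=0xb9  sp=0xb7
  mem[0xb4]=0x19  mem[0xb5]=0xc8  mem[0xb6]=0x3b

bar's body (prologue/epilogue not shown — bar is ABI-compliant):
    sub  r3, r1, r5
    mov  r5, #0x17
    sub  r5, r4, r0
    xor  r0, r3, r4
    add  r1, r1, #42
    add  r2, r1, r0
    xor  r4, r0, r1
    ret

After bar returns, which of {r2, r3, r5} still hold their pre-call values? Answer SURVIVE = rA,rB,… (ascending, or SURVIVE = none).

prologue: push r4 -> mem[0xb6]=0x25, sp=0xb6
prologue: push r5 -> mem[0xb5]=0xb9, sp=0xb5
body[0] sub  r3, r1, r5 -> r3=0xe9
body[1] mov  r5, #0x17 -> r5=0x17
body[2] sub  r5, r4, r0 -> r5=0x44
body[3] xor  r0, r3, r4 -> r0=0xcc
body[4] add  r1, r1, #42 -> r1=0xcc
body[5] add  r2, r1, r0 -> r2=0x98
body[6] xor  r4, r0, r1 -> r4=0x00
epilogue: pop r5=0xb9, sp=0xb6
epilogue: pop r4=0x25, sp=0xb7
r2: caller-saved, written=True
r3: caller-saved, written=True
r5: callee-saved, written=True

SURVIVE = r5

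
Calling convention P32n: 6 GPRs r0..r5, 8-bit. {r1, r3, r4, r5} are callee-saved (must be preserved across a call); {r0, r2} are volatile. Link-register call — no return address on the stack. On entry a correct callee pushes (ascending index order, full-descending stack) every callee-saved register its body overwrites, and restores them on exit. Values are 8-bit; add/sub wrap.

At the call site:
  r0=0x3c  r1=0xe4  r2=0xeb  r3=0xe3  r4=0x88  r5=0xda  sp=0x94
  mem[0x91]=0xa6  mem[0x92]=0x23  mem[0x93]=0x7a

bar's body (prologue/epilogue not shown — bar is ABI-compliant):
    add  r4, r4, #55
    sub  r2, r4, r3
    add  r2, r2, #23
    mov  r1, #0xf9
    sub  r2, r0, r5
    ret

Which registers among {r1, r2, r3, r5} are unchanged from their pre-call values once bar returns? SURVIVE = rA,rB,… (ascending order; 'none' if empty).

SURVIVE = r1,r3,r5

prologue: push r1 → mem[0x93]=0xe4, sp=0x93
prologue: push r4 → mem[0x92]=0x88, sp=0x92
body[0] add  r4, r4, #55 → r4=0xbf
body[1] sub  r2, r4, r3 → r2=0xdc
body[2] add  r2, r2, #23 → r2=0xf3
body[3] mov  r1, #0xf9 → r1=0xf9
body[4] sub  r2, r0, r5 → r2=0x62
epilogue: pop r4=0x88, sp=0x93
epilogue: pop r1=0xe4, sp=0x94
r1: callee-saved, written=True
r2: caller-saved, written=True
r3: callee-saved, written=False
r5: callee-saved, written=False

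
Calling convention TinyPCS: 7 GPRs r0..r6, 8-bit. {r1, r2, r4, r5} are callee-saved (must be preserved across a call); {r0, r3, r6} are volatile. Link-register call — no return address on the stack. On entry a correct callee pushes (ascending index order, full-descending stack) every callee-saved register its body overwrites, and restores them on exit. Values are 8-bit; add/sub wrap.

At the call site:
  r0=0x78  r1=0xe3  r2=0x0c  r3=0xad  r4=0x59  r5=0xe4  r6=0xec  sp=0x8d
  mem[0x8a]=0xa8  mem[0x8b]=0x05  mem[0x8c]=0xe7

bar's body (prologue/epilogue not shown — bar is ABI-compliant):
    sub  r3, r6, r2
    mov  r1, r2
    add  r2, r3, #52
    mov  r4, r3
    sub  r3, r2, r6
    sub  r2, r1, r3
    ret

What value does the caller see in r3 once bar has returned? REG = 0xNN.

prologue: push r1 → mem[0x8c]=0xe3, sp=0x8c
prologue: push r2 → mem[0x8b]=0x0c, sp=0x8b
prologue: push r4 → mem[0x8a]=0x59, sp=0x8a
body[0] sub  r3, r6, r2 → r3=0xe0
body[1] mov  r1, r2 → r1=0x0c
body[2] add  r2, r3, #52 → r2=0x14
body[3] mov  r4, r3 → r4=0xe0
body[4] sub  r3, r2, r6 → r3=0x28
body[5] sub  r2, r1, r3 → r2=0xe4
epilogue: pop r4=0x59, sp=0x8b
epilogue: pop r2=0x0c, sp=0x8c
epilogue: pop r1=0xe3, sp=0x8d
r3 is caller-saved → body value

REG = 0x28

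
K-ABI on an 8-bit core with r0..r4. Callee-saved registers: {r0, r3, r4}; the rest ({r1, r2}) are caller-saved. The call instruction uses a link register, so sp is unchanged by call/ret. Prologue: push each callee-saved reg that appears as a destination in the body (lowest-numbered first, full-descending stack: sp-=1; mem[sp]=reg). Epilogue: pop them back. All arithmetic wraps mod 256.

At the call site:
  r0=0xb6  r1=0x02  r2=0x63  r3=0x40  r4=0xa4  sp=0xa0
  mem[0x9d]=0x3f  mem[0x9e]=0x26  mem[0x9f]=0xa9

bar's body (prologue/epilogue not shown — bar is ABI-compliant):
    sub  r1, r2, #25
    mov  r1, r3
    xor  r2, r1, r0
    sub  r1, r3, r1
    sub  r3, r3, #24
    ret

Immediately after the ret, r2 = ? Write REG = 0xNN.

prologue: push r3 -> mem[0x9f]=0x40, sp=0x9f
body[0] sub  r1, r2, #25 -> r1=0x4a
body[1] mov  r1, r3 -> r1=0x40
body[2] xor  r2, r1, r0 -> r2=0xf6
body[3] sub  r1, r3, r1 -> r1=0x00
body[4] sub  r3, r3, #24 -> r3=0x28
epilogue: pop r3=0x40, sp=0xa0
r2 is caller-saved -> body value

REG = 0xf6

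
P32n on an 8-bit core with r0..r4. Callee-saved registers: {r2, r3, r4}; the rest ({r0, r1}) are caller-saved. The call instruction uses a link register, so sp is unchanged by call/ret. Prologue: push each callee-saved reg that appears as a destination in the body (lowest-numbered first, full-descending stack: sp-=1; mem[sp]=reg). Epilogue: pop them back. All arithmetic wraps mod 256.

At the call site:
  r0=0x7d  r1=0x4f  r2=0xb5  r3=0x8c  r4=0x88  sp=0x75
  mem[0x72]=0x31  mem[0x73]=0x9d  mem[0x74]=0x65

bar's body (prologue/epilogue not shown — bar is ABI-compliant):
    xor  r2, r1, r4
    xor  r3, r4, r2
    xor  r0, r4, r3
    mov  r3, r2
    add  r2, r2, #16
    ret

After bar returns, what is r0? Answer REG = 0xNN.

prologue: push r2 -> mem[0x74]=0xb5, sp=0x74
prologue: push r3 -> mem[0x73]=0x8c, sp=0x73
body[0] xor  r2, r1, r4 -> r2=0xc7
body[1] xor  r3, r4, r2 -> r3=0x4f
body[2] xor  r0, r4, r3 -> r0=0xc7
body[3] mov  r3, r2 -> r3=0xc7
body[4] add  r2, r2, #16 -> r2=0xd7
epilogue: pop r3=0x8c, sp=0x74
epilogue: pop r2=0xb5, sp=0x75
r0 is caller-saved -> body value

REG = 0xc7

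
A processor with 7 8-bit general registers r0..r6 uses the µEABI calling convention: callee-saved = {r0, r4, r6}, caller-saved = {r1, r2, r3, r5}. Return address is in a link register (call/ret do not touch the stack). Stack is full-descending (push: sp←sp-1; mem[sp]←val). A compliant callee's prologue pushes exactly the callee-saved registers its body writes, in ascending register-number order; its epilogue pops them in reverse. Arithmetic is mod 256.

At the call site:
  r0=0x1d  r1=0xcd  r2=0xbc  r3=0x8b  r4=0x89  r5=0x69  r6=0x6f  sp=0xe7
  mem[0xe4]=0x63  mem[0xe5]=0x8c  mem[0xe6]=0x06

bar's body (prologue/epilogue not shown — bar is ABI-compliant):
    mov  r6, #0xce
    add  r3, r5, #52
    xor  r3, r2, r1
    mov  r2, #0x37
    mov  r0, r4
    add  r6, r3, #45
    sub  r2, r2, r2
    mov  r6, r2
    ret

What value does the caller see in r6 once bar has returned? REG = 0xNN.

prologue: push r0 → mem[0xe6]=0x1d, sp=0xe6
prologue: push r6 → mem[0xe5]=0x6f, sp=0xe5
body[0] mov  r6, #0xce → r6=0xce
body[1] add  r3, r5, #52 → r3=0x9d
body[2] xor  r3, r2, r1 → r3=0x71
body[3] mov  r2, #0x37 → r2=0x37
body[4] mov  r0, r4 → r0=0x89
body[5] add  r6, r3, #45 → r6=0x9e
body[6] sub  r2, r2, r2 → r2=0x00
body[7] mov  r6, r2 → r6=0x00
epilogue: pop r6=0x6f, sp=0xe6
epilogue: pop r0=0x1d, sp=0xe7
r6 is callee-saved → restored

REG = 0x6f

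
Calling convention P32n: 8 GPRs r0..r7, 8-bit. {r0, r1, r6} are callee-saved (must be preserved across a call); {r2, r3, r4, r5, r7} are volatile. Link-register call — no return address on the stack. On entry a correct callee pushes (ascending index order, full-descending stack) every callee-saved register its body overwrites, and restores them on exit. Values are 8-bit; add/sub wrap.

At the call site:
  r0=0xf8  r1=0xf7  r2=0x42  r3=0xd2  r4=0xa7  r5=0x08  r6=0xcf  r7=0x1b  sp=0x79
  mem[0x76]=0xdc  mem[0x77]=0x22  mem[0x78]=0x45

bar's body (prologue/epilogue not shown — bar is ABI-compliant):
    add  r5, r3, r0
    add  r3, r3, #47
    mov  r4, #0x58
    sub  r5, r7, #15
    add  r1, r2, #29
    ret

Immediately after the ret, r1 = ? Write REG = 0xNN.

REG = 0xf7

prologue: push r1 -> mem[0x78]=0xf7, sp=0x78
body[0] add  r5, r3, r0 -> r5=0xca
body[1] add  r3, r3, #47 -> r3=0x01
body[2] mov  r4, #0x58 -> r4=0x58
body[3] sub  r5, r7, #15 -> r5=0x0c
body[4] add  r1, r2, #29 -> r1=0x5f
epilogue: pop r1=0xf7, sp=0x79
r1 is callee-saved -> restored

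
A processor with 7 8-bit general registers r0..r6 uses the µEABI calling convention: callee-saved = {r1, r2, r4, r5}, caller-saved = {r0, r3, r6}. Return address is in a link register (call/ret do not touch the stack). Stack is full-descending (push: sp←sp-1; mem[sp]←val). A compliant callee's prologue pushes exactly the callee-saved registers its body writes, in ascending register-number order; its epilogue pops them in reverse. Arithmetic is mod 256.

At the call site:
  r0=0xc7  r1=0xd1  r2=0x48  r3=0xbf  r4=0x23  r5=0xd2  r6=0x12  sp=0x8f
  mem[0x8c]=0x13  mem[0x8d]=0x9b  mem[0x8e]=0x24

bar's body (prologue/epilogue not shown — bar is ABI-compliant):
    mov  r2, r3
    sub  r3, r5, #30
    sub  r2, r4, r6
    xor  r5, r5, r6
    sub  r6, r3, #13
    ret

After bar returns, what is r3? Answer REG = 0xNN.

REG = 0xb4

prologue: push r2 → mem[0x8e]=0x48, sp=0x8e
prologue: push r5 → mem[0x8d]=0xd2, sp=0x8d
body[0] mov  r2, r3 → r2=0xbf
body[1] sub  r3, r5, #30 → r3=0xb4
body[2] sub  r2, r4, r6 → r2=0x11
body[3] xor  r5, r5, r6 → r5=0xc0
body[4] sub  r6, r3, #13 → r6=0xa7
epilogue: pop r5=0xd2, sp=0x8e
epilogue: pop r2=0x48, sp=0x8f
r3 is caller-saved → body value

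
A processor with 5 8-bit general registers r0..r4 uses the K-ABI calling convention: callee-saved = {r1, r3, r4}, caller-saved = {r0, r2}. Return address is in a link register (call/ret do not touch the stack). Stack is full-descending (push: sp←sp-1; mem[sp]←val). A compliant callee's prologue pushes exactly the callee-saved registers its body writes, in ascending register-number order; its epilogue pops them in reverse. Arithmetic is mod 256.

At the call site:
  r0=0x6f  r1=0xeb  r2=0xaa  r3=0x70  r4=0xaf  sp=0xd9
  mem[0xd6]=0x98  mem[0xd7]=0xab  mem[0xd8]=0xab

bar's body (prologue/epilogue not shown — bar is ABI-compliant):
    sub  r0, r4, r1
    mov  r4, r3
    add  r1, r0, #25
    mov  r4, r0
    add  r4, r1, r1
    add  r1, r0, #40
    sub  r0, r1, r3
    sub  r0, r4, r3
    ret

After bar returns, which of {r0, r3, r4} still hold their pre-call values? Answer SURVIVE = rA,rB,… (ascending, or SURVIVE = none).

SURVIVE = r3,r4

prologue: push r1 → mem[0xd8]=0xeb, sp=0xd8
prologue: push r4 → mem[0xd7]=0xaf, sp=0xd7
body[0] sub  r0, r4, r1 → r0=0xc4
body[1] mov  r4, r3 → r4=0x70
body[2] add  r1, r0, #25 → r1=0xdd
body[3] mov  r4, r0 → r4=0xc4
body[4] add  r4, r1, r1 → r4=0xba
body[5] add  r1, r0, #40 → r1=0xec
body[6] sub  r0, r1, r3 → r0=0x7c
body[7] sub  r0, r4, r3 → r0=0x4a
epilogue: pop r4=0xaf, sp=0xd8
epilogue: pop r1=0xeb, sp=0xd9
r0: caller-saved, written=True
r3: callee-saved, written=False
r4: callee-saved, written=True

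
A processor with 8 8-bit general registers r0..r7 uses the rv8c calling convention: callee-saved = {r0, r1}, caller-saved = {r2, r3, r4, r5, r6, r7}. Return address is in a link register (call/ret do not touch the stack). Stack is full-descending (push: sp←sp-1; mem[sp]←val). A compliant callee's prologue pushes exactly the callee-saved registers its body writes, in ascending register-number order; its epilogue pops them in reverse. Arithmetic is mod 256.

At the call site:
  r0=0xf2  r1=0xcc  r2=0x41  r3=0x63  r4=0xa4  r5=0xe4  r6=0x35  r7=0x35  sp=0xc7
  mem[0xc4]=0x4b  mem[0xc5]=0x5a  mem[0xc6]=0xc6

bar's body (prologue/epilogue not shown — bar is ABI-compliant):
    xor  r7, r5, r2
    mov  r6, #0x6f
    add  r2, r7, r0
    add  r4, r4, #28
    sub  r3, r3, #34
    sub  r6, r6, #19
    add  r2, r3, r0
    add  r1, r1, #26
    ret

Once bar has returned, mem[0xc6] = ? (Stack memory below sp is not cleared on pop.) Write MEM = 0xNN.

MEM = 0xcc

prologue: push r1 -> mem[0xc6]=0xcc, sp=0xc6
body[0] xor  r7, r5, r2 -> r7=0xa5
body[1] mov  r6, #0x6f -> r6=0x6f
body[2] add  r2, r7, r0 -> r2=0x97
body[3] add  r4, r4, #28 -> r4=0xc0
body[4] sub  r3, r3, #34 -> r3=0x41
body[5] sub  r6, r6, #19 -> r6=0x5c
body[6] add  r2, r3, r0 -> r2=0x33
body[7] add  r1, r1, #26 -> r1=0xe6
epilogue: pop r1=0xcc, sp=0xc7
prologue pushed ['r1'] at ['0xc6']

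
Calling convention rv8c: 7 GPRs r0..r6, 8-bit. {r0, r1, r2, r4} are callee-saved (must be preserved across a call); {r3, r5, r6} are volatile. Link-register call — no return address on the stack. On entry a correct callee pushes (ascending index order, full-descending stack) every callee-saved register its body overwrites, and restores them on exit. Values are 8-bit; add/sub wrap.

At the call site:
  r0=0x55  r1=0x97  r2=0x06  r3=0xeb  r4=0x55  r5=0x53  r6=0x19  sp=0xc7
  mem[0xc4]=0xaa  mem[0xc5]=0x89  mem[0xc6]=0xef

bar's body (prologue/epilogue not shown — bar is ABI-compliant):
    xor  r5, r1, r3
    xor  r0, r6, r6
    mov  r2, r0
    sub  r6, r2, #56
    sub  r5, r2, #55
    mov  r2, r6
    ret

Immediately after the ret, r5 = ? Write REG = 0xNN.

REG = 0xc9

prologue: push r0 → mem[0xc6]=0x55, sp=0xc6
prologue: push r2 → mem[0xc5]=0x06, sp=0xc5
body[0] xor  r5, r1, r3 → r5=0x7c
body[1] xor  r0, r6, r6 → r0=0x00
body[2] mov  r2, r0 → r2=0x00
body[3] sub  r6, r2, #56 → r6=0xc8
body[4] sub  r5, r2, #55 → r5=0xc9
body[5] mov  r2, r6 → r2=0xc8
epilogue: pop r2=0x06, sp=0xc6
epilogue: pop r0=0x55, sp=0xc7
r5 is caller-saved → body value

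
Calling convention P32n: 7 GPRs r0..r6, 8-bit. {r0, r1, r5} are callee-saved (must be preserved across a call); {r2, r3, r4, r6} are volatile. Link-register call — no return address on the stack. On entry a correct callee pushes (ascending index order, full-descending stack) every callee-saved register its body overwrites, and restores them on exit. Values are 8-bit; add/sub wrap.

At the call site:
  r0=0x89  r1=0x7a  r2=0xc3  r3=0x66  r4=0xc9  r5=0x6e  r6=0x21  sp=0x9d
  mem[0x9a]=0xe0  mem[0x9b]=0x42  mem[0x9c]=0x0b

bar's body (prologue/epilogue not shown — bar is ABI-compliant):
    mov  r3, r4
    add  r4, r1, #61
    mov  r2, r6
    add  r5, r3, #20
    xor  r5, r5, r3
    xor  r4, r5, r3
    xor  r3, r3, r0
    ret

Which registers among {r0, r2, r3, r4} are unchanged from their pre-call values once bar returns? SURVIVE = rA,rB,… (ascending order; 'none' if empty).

SURVIVE = r0

prologue: push r5 → mem[0x9c]=0x6e, sp=0x9c
body[0] mov  r3, r4 → r3=0xc9
body[1] add  r4, r1, #61 → r4=0xb7
body[2] mov  r2, r6 → r2=0x21
body[3] add  r5, r3, #20 → r5=0xdd
body[4] xor  r5, r5, r3 → r5=0x14
body[5] xor  r4, r5, r3 → r4=0xdd
body[6] xor  r3, r3, r0 → r3=0x40
epilogue: pop r5=0x6e, sp=0x9d
r0: callee-saved, written=False
r2: caller-saved, written=True
r3: caller-saved, written=True
r4: caller-saved, written=True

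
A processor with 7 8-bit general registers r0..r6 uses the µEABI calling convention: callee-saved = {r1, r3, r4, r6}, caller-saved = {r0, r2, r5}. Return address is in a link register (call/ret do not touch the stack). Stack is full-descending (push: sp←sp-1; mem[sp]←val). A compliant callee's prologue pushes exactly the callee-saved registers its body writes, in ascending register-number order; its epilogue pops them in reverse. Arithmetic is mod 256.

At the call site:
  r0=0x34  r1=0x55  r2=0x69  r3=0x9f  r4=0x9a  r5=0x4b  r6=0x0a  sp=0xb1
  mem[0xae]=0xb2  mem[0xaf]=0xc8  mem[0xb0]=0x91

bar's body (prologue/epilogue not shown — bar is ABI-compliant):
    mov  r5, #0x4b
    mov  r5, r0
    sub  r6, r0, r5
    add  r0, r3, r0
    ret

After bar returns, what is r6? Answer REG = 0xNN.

prologue: push r6 → mem[0xb0]=0x0a, sp=0xb0
body[0] mov  r5, #0x4b → r5=0x4b
body[1] mov  r5, r0 → r5=0x34
body[2] sub  r6, r0, r5 → r6=0x00
body[3] add  r0, r3, r0 → r0=0xd3
epilogue: pop r6=0x0a, sp=0xb1
r6 is callee-saved → restored

REG = 0x0a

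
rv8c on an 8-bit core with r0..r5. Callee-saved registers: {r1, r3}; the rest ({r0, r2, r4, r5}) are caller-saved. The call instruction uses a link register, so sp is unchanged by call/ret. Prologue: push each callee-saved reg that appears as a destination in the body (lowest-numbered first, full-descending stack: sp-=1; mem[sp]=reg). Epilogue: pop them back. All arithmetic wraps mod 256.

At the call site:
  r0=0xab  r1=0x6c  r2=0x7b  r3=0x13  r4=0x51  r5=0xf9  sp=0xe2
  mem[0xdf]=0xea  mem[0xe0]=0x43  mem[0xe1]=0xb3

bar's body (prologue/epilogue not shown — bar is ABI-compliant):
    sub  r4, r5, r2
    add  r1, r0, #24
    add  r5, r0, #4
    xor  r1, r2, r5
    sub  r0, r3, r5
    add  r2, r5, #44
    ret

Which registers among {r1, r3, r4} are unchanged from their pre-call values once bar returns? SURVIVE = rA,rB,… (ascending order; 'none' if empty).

SURVIVE = r1,r3

prologue: push r1 -> mem[0xe1]=0x6c, sp=0xe1
body[0] sub  r4, r5, r2 -> r4=0x7e
body[1] add  r1, r0, #24 -> r1=0xc3
body[2] add  r5, r0, #4 -> r5=0xaf
body[3] xor  r1, r2, r5 -> r1=0xd4
body[4] sub  r0, r3, r5 -> r0=0x64
body[5] add  r2, r5, #44 -> r2=0xdb
epilogue: pop r1=0x6c, sp=0xe2
r1: callee-saved, written=True
r3: callee-saved, written=False
r4: caller-saved, written=True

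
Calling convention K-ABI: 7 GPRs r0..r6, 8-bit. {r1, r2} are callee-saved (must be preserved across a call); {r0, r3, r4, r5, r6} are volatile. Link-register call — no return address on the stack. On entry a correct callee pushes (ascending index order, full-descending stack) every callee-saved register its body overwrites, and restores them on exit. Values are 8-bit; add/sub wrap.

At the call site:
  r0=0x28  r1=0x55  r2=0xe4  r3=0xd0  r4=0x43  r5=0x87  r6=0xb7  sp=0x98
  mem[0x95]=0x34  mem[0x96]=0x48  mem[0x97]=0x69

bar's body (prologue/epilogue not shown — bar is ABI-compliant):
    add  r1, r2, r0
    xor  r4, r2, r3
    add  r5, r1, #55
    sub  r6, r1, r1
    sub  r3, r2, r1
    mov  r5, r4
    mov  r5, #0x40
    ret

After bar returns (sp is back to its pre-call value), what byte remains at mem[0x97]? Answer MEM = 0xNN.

prologue: push r1 → mem[0x97]=0x55, sp=0x97
body[0] add  r1, r2, r0 → r1=0x0c
body[1] xor  r4, r2, r3 → r4=0x34
body[2] add  r5, r1, #55 → r5=0x43
body[3] sub  r6, r1, r1 → r6=0x00
body[4] sub  r3, r2, r1 → r3=0xd8
body[5] mov  r5, r4 → r5=0x34
body[6] mov  r5, #0x40 → r5=0x40
epilogue: pop r1=0x55, sp=0x98
prologue pushed ['r1'] at ['0x97']

MEM = 0x55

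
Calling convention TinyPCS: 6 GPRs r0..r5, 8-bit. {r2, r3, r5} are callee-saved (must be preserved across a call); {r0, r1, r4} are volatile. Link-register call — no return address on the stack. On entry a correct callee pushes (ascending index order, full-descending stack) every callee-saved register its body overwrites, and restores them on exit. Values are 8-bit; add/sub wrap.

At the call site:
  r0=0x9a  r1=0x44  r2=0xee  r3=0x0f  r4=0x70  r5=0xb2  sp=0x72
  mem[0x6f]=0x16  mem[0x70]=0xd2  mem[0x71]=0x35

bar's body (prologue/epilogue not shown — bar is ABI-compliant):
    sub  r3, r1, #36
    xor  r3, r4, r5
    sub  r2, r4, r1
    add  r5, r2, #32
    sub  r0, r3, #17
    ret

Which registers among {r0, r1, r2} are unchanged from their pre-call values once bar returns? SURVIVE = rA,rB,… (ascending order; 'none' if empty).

prologue: push r2 -> mem[0x71]=0xee, sp=0x71
prologue: push r3 -> mem[0x70]=0x0f, sp=0x70
prologue: push r5 -> mem[0x6f]=0xb2, sp=0x6f
body[0] sub  r3, r1, #36 -> r3=0x20
body[1] xor  r3, r4, r5 -> r3=0xc2
body[2] sub  r2, r4, r1 -> r2=0x2c
body[3] add  r5, r2, #32 -> r5=0x4c
body[4] sub  r0, r3, #17 -> r0=0xb1
epilogue: pop r5=0xb2, sp=0x70
epilogue: pop r3=0x0f, sp=0x71
epilogue: pop r2=0xee, sp=0x72
r0: caller-saved, written=True
r1: caller-saved, written=False
r2: callee-saved, written=True

SURVIVE = r1,r2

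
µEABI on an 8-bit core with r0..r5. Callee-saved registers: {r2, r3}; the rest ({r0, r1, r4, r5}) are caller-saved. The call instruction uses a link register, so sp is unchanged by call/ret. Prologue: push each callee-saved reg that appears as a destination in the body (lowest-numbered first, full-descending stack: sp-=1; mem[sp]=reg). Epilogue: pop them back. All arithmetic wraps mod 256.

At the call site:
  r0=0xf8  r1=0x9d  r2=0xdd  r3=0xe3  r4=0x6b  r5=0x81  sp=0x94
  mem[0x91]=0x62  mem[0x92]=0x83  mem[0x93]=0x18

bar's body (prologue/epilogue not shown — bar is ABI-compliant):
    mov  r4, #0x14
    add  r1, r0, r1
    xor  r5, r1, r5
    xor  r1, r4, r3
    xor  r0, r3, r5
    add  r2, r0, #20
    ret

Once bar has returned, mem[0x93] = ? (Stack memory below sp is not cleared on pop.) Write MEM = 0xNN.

MEM = 0xdd

prologue: push r2 → mem[0x93]=0xdd, sp=0x93
body[0] mov  r4, #0x14 → r4=0x14
body[1] add  r1, r0, r1 → r1=0x95
body[2] xor  r5, r1, r5 → r5=0x14
body[3] xor  r1, r4, r3 → r1=0xf7
body[4] xor  r0, r3, r5 → r0=0xf7
body[5] add  r2, r0, #20 → r2=0x0b
epilogue: pop r2=0xdd, sp=0x94
prologue pushed ['r2'] at ['0x93']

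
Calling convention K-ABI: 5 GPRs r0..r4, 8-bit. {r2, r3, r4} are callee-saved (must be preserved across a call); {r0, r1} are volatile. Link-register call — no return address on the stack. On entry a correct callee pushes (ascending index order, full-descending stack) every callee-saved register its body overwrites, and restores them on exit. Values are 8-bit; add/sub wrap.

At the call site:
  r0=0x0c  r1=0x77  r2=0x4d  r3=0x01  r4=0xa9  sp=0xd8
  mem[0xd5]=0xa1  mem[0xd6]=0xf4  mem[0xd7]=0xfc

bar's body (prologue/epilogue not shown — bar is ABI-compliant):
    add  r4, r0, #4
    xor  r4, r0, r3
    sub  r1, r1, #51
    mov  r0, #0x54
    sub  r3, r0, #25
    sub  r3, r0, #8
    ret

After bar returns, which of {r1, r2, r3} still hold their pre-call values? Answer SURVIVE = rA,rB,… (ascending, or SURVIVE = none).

SURVIVE = r2,r3

prologue: push r3 → mem[0xd7]=0x01, sp=0xd7
prologue: push r4 → mem[0xd6]=0xa9, sp=0xd6
body[0] add  r4, r0, #4 → r4=0x10
body[1] xor  r4, r0, r3 → r4=0x0d
body[2] sub  r1, r1, #51 → r1=0x44
body[3] mov  r0, #0x54 → r0=0x54
body[4] sub  r3, r0, #25 → r3=0x3b
body[5] sub  r3, r0, #8 → r3=0x4c
epilogue: pop r4=0xa9, sp=0xd7
epilogue: pop r3=0x01, sp=0xd8
r1: caller-saved, written=True
r2: callee-saved, written=False
r3: callee-saved, written=True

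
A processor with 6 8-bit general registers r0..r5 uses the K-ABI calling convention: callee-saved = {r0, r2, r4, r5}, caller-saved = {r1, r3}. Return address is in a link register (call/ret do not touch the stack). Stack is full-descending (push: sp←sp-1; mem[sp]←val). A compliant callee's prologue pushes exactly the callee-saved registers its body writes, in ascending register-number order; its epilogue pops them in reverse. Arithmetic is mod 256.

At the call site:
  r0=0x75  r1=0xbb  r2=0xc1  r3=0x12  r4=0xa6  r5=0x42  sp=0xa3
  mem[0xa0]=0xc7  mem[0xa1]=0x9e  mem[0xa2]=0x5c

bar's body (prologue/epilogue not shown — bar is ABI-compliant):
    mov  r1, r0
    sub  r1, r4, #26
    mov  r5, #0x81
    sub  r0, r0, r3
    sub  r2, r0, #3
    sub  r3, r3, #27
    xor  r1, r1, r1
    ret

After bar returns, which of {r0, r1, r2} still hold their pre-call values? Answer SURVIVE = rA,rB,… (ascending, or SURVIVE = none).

prologue: push r0 → mem[0xa2]=0x75, sp=0xa2
prologue: push r2 → mem[0xa1]=0xc1, sp=0xa1
prologue: push r5 → mem[0xa0]=0x42, sp=0xa0
body[0] mov  r1, r0 → r1=0x75
body[1] sub  r1, r4, #26 → r1=0x8c
body[2] mov  r5, #0x81 → r5=0x81
body[3] sub  r0, r0, r3 → r0=0x63
body[4] sub  r2, r0, #3 → r2=0x60
body[5] sub  r3, r3, #27 → r3=0xf7
body[6] xor  r1, r1, r1 → r1=0x00
epilogue: pop r5=0x42, sp=0xa1
epilogue: pop r2=0xc1, sp=0xa2
epilogue: pop r0=0x75, sp=0xa3
r0: callee-saved, written=True
r1: caller-saved, written=True
r2: callee-saved, written=True

SURVIVE = r0,r2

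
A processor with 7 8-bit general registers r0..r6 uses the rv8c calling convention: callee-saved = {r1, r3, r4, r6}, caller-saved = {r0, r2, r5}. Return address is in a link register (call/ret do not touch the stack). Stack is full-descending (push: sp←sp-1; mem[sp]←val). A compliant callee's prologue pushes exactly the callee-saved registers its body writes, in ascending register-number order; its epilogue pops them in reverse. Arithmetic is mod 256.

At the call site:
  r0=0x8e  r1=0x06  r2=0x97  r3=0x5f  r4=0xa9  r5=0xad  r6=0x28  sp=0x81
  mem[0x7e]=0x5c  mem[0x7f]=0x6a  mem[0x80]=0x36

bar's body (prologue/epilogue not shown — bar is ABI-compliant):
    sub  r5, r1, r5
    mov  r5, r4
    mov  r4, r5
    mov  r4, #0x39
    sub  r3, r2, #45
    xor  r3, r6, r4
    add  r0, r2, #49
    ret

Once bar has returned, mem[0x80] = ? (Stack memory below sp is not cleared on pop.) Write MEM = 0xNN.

prologue: push r3 -> mem[0x80]=0x5f, sp=0x80
prologue: push r4 -> mem[0x7f]=0xa9, sp=0x7f
body[0] sub  r5, r1, r5 -> r5=0x59
body[1] mov  r5, r4 -> r5=0xa9
body[2] mov  r4, r5 -> r4=0xa9
body[3] mov  r4, #0x39 -> r4=0x39
body[4] sub  r3, r2, #45 -> r3=0x6a
body[5] xor  r3, r6, r4 -> r3=0x11
body[6] add  r0, r2, #49 -> r0=0xc8
epilogue: pop r4=0xa9, sp=0x80
epilogue: pop r3=0x5f, sp=0x81
prologue pushed ['r3', 'r4'] at ['0x80', '0x7f']

MEM = 0x5f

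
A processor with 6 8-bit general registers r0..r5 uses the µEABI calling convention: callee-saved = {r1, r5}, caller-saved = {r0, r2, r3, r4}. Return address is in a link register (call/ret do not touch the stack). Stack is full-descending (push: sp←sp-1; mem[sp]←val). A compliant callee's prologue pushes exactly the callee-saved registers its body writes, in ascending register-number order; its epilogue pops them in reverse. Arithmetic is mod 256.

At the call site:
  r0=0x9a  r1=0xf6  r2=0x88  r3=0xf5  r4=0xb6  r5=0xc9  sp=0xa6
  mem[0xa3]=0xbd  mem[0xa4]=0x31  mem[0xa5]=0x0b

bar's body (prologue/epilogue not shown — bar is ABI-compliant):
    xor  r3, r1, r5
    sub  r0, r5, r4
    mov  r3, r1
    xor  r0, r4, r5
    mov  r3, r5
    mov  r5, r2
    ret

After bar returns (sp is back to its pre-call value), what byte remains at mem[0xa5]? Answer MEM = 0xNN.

prologue: push r5 -> mem[0xa5]=0xc9, sp=0xa5
body[0] xor  r3, r1, r5 -> r3=0x3f
body[1] sub  r0, r5, r4 -> r0=0x13
body[2] mov  r3, r1 -> r3=0xf6
body[3] xor  r0, r4, r5 -> r0=0x7f
body[4] mov  r3, r5 -> r3=0xc9
body[5] mov  r5, r2 -> r5=0x88
epilogue: pop r5=0xc9, sp=0xa6
prologue pushed ['r5'] at ['0xa5']

MEM = 0xc9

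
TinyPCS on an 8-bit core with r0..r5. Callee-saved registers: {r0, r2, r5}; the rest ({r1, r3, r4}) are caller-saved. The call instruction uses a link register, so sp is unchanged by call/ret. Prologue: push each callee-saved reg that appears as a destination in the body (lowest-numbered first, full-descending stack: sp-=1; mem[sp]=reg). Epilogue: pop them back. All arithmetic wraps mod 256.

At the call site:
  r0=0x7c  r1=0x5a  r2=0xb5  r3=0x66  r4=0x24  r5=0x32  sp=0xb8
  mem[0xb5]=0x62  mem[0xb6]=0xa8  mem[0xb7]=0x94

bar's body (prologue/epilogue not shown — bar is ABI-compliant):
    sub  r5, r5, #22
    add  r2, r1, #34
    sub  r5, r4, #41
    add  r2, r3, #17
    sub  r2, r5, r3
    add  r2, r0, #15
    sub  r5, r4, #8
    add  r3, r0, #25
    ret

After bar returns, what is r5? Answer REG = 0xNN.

REG = 0x32

prologue: push r2 → mem[0xb7]=0xb5, sp=0xb7
prologue: push r5 → mem[0xb6]=0x32, sp=0xb6
body[0] sub  r5, r5, #22 → r5=0x1c
body[1] add  r2, r1, #34 → r2=0x7c
body[2] sub  r5, r4, #41 → r5=0xfb
body[3] add  r2, r3, #17 → r2=0x77
body[4] sub  r2, r5, r3 → r2=0x95
body[5] add  r2, r0, #15 → r2=0x8b
body[6] sub  r5, r4, #8 → r5=0x1c
body[7] add  r3, r0, #25 → r3=0x95
epilogue: pop r5=0x32, sp=0xb7
epilogue: pop r2=0xb5, sp=0xb8
r5 is callee-saved → restored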